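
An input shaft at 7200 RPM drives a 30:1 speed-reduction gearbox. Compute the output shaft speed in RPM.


omega_out = omega_in / N = 7200 / 30 = 240.0000

240.0000 RPM


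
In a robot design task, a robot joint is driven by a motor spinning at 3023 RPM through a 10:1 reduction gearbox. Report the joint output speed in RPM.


omega_joint = omega_motor / N = 3023 / 10 = 302.3000

302.3000 RPM


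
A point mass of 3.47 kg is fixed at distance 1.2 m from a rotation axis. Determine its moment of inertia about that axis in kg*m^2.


I = m*r^2 = 3.47*1.2^2 = 4.9968

4.9968 kg*m^2


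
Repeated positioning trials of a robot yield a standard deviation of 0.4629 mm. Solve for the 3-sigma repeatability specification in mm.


repeatability = 3*sigma = 3*0.4629 = 1.3887

1.3887 mm


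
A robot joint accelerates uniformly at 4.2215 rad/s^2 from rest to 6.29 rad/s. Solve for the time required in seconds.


t = delta_omega / alpha = 6.29 / 4.2215 = 1.4900

1.4900 s


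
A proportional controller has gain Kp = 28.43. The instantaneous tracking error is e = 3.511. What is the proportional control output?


u_P = Kp * e = 28.43 * 3.511 = 99.8177

99.8177


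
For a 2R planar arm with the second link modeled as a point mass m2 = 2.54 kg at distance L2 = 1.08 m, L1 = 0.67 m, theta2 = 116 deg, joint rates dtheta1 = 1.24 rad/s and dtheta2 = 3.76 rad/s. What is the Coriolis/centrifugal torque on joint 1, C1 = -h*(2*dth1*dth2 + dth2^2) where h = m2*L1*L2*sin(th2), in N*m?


h = m2*L1*L2*sin(th2) = 2.54*0.67*1.08*sin(116 deg) = 1.651933
C1 = -h*(2*1.24*3.76 + 3.76^2) = -1.651933*23.4624 = -38.7583

-38.7583 N*m


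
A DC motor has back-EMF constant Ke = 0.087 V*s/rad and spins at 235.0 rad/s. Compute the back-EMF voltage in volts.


V_emf = Ke * omega = 0.087*235.0 = 20.4450

20.4450 V


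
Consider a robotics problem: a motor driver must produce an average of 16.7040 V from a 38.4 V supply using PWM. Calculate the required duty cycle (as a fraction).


D = V_avg/V_supply = 16.7040/38.4 = 0.4350

0.4350


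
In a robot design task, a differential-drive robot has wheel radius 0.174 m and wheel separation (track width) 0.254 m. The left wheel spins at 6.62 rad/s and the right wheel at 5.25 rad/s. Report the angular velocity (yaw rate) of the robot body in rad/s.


omega = r*(wR - wL)/L = 0.174*(5.25 - (6.62))/0.254 = -0.9385

-0.9385 rad/s


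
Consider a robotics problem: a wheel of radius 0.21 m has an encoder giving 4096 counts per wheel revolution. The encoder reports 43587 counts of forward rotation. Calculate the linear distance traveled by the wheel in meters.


revs = 43587/4096 = 10.641357
d = revs * 2*pi*r = 10.641357 * 2*pi*0.21 = 14.0409

14.0409 m


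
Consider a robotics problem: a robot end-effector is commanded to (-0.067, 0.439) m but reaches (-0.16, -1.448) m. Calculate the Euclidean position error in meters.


dx = -0.16 - (-0.067) = -0.0930, dy = -1.448 - (0.439) = -1.8870
err = sqrt(0.008649 + 3.560769) = 1.8893

1.8893 m


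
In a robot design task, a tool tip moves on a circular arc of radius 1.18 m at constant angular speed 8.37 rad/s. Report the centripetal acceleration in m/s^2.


a_c = omega^2 * r = 8.37^2 * 1.18 = 82.6671

82.6671 m/s^2


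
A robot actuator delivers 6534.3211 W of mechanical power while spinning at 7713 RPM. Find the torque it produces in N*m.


omega = 7713 * 2*pi/60 = 807.703471 rad/s
tau = P / omega = 6534.3211 / 807.703471 = 8.0900

8.0900 N*m


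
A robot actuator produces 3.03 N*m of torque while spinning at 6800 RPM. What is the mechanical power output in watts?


omega = 6800 * 2*pi/60 = 712.094335 rad/s
P = tau * omega = 3.03 * 712.094335 = 2157.6458

2157.6458 W


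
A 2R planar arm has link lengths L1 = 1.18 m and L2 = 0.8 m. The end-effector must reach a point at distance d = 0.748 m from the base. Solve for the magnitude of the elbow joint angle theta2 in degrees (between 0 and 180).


cos(th2) = (d^2 - L1^2 - L2^2)/(2*L1*L2) = (0.748^2 - 1.18^2 - 0.8^2)/(2*1.18*0.8) = -0.78013559
th2 = acos(-0.78013559) = 141.2730 deg

141.2730 degrees


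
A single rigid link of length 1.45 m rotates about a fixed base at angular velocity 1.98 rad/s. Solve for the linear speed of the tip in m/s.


v = L*omega = 1.45 * 1.98 = 2.8710

2.8710 m/s


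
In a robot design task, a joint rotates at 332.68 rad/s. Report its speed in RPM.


RPM = 332.68 * 60/(2*pi) = 3176.8600

3176.8600 RPM


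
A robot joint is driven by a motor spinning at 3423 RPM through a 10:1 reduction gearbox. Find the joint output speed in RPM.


omega_joint = omega_motor / N = 3423 / 10 = 342.3000

342.3000 RPM


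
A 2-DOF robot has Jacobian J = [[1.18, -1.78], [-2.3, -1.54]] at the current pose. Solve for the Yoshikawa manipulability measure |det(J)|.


det(J) = 1.18*-1.54 - (-1.78)*(-2.3) = -5.9112
|det(J)| = 5.9112

5.9112


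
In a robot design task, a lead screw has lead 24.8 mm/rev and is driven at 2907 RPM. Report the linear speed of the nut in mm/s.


v = lead * (RPM/60) = 24.8*2907/60 = 1201.5600

1201.5600 mm/s


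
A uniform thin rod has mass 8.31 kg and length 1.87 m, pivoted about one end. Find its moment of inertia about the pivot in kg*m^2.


I = (1/3)*m*L^2 = (1/3)*8.31*1.87^2 = 9.6864

9.6864 kg*m^2


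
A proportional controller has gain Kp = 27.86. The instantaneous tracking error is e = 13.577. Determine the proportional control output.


u_P = Kp * e = 27.86 * 13.577 = 378.2552

378.2552


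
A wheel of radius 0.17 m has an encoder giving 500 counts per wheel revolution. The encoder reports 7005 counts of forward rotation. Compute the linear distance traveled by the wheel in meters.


revs = 7005/500 = 14.010000
d = revs * 2*pi*r = 14.010000 * 2*pi*0.17 = 14.9647

14.9647 m


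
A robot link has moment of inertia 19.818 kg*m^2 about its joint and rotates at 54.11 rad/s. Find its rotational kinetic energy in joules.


KE = (1/2)*I*omega^2 = 0.5*19.818*54.11^2 = 29012.4828

29012.4828 J


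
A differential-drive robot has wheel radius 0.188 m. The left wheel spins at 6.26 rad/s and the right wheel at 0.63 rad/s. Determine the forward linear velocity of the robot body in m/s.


v = r*(wR + wL)/2 = 0.188*(0.63 + 6.26)/2 = 0.6477

0.6477 m/s


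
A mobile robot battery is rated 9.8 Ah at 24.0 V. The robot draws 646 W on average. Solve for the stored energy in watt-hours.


E = capacity * V = 9.8*24.0 = 235.2000

235.2000 Wh


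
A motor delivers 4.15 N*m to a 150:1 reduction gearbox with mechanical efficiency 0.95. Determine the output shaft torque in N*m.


tau_out = tau_in * N * eta = 4.15 * 150 * 0.95 = 591.3750

591.3750 N*m


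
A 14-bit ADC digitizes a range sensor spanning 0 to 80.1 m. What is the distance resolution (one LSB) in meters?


res = range / 2^n = 80.1/2^14 = 80.1/16384 = 0.0049

0.0049 m


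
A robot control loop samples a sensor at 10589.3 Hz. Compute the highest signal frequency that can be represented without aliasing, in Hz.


f_max = f_s/2 = 10589.3/2 = 5294.6500

5294.6500 Hz


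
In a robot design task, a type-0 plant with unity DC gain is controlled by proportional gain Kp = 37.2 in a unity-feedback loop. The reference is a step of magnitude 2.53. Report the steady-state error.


e_ss = R/(1 + Kp) = 2.53/(1 + 37.2) = 2.53/38.2000 = 0.0662

0.0662


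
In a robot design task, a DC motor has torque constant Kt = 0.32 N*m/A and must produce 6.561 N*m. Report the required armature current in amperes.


I = tau / Kt = 6.561/0.32 = 20.5031

20.5031 A


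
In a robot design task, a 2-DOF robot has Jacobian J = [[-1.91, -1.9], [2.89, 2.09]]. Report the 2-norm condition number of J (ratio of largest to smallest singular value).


JJ^T eigenvalues: trace(JJ^T) = 19.9783, det(JJ^T) = det(J)^2 = 2.24730081
s_max^2 = (19.9783 + sqrt(390.14326765))/2 = 19.86517232
s_min^2 = (19.9783 - sqrt(390.14326765))/2 = 0.11312768
kappa = s_max/s_min = sqrt(19.86517232/0.11312768) = 13.2514

13.2514


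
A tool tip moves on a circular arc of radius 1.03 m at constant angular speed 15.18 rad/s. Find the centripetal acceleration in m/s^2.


a_c = omega^2 * r = 15.18^2 * 1.03 = 237.3454

237.3454 m/s^2


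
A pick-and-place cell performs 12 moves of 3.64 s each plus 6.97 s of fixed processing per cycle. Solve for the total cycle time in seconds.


T = 12*3.64 + 6.97 = 50.6500

50.6500 s


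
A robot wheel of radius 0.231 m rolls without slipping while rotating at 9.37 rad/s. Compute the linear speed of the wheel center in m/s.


v = omega * r = 9.37 * 0.231 = 2.1645

2.1645 m/s


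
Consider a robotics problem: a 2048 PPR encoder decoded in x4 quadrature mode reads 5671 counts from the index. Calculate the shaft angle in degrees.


angle = counts * 360 / (PPR*4) = 5671 * 360 / 8192 = 249.2139

249.2139 degrees


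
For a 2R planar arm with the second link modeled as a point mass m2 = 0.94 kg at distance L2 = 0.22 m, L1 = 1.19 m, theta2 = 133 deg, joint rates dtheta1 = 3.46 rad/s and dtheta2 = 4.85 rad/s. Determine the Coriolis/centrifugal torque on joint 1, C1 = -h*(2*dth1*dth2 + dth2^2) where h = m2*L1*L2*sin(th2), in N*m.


h = m2*L1*L2*sin(th2) = 0.94*1.19*0.22*sin(133 deg) = 0.179980
C1 = -h*(2*3.46*4.85 + 4.85^2) = -0.179980*57.0845 = -10.2741

-10.2741 N*m


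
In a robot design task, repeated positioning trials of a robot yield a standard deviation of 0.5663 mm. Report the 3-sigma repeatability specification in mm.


repeatability = 3*sigma = 3*0.5663 = 1.6989

1.6989 mm


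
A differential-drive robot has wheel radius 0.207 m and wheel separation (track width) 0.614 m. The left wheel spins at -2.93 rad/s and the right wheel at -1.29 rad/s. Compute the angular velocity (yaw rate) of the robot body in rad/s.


omega = r*(wR - wL)/L = 0.207*(-1.29 - (-2.93))/0.614 = 0.5529

0.5529 rad/s


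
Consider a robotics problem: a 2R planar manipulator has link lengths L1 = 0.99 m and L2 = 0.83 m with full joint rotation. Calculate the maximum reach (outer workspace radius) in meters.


r_max = L1 + L2 = 0.99 + 0.83 = 1.8200

1.8200 m


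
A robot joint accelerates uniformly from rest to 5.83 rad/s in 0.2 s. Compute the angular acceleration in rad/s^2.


alpha = delta_omega / t = 5.83 / 0.2 = 29.1500

29.1500 rad/s^2


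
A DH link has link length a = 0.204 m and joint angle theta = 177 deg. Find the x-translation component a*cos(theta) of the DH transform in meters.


a*cos(theta) = 0.204*cos(177 deg) = -0.2037

-0.2037 m


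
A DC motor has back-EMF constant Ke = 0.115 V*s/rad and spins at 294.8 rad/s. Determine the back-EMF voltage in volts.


V_emf = Ke * omega = 0.115*294.8 = 33.9020

33.9020 V


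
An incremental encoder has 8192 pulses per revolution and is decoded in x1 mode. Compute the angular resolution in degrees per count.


resolution = 360 / (PPR * 1) = 360 / 8192 = 0.0439

0.0439 degrees


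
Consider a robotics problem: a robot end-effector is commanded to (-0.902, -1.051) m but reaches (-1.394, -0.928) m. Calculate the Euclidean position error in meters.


dx = -1.394 - (-0.902) = -0.4920, dy = -0.928 - (-1.051) = 0.1230
err = sqrt(0.242064 + 0.015129) = 0.5071

0.5071 m


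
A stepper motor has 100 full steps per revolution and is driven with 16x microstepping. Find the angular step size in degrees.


step = 360/(100*16) = 360/1600 = 0.2250

0.2250 degrees


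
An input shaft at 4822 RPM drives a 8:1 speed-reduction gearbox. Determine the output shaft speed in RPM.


omega_out = omega_in / N = 4822 / 8 = 602.7500

602.7500 RPM


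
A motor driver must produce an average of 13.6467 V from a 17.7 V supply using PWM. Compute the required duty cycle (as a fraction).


D = V_avg/V_supply = 13.6467/17.7 = 0.7710

0.7710


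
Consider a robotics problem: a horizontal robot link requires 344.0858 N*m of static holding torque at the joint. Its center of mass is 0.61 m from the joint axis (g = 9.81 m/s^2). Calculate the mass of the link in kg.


m = tau / (g*L) = 344.0858 / (9.81 * 0.61) = 57.5000

57.5000 kg


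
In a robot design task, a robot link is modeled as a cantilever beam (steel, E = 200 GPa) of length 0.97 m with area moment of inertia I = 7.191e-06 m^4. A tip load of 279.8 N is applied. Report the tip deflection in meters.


delta = F*L^3/(3*E*I) = 279.8*0.97^3/(3*2.000e+11*7.191e-06)
      = 255.3659054/4314600 = 5.9186e-05

5.9186e-05 m


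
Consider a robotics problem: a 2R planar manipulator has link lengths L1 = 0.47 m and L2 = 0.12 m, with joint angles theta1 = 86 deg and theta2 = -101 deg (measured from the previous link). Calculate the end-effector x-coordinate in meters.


x = L1*cos(th1) + L2*cos(th1+th2) = 0.47*cos(86 deg) + 0.12*cos(-15 deg) = 0.1487

0.1487 m


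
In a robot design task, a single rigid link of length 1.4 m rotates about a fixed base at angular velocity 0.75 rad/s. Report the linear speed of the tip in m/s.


v = L*omega = 1.4 * 0.75 = 1.0500

1.0500 m/s


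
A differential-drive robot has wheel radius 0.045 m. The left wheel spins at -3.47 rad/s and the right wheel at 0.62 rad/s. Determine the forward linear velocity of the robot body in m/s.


v = r*(wR + wL)/2 = 0.045*(0.62 + -3.47)/2 = -0.0641

-0.0641 m/s


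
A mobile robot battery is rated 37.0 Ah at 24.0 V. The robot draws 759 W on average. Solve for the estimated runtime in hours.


E = 37.0*24.0 = 888.0000 Wh
t = E/P = 888.0000/759 = 1.1700

1.1700 hours


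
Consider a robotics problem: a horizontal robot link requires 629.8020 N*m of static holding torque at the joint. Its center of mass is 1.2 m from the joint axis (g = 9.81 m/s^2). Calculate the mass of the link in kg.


m = tau / (g*L) = 629.8020 / (9.81 * 1.2) = 53.5000

53.5000 kg


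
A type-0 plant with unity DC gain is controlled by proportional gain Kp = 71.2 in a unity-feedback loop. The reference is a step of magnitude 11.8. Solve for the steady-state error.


e_ss = R/(1 + Kp) = 11.8/(1 + 71.2) = 11.8/72.2000 = 0.1634

0.1634


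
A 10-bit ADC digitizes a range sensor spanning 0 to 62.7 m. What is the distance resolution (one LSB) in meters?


res = range / 2^n = 62.7/2^10 = 62.7/1024 = 0.0612

0.0612 m


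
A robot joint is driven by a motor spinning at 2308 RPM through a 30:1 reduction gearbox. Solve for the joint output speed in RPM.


omega_joint = omega_motor / N = 2308 / 30 = 76.9333

76.9333 RPM


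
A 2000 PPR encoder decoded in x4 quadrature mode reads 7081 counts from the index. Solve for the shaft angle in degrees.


angle = counts * 360 / (PPR*4) = 7081 * 360 / 8000 = 318.6450

318.6450 degrees


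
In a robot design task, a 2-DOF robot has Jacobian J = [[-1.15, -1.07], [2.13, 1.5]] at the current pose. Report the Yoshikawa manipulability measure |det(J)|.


det(J) = -1.15*1.5 - (-1.07)*(2.13) = 0.5541
|det(J)| = 0.5541

0.5541


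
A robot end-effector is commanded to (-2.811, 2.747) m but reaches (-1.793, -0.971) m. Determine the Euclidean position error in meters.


dx = -1.793 - (-2.811) = 1.0180, dy = -0.971 - (2.747) = -3.7180
err = sqrt(1.036324 + 13.823524) = 3.8548

3.8548 m


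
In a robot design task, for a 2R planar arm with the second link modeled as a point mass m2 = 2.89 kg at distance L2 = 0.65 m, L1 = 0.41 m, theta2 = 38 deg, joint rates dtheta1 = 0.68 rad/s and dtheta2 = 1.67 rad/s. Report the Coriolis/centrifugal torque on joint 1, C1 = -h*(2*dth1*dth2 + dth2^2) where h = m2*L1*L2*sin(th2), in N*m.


h = m2*L1*L2*sin(th2) = 2.89*0.41*0.65*sin(38 deg) = 0.474173
C1 = -h*(2*0.68*1.67 + 1.67^2) = -0.474173*5.0601 = -2.3994

-2.3994 N*m


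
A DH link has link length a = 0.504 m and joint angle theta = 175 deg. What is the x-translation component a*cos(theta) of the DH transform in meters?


a*cos(theta) = 0.504*cos(175 deg) = -0.5021

-0.5021 m


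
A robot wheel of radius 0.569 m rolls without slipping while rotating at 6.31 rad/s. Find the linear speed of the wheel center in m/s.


v = omega * r = 6.31 * 0.569 = 3.5904

3.5904 m/s


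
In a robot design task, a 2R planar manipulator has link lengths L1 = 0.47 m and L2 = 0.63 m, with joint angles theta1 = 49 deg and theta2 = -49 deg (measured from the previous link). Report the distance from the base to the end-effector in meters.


x = L1*cos(th1) + L2*cos(th1+th2) = 0.938348
y = L1*sin(th1) + L2*sin(th1+th2) = 0.354714
d = sqrt(x^2 + y^2) = sqrt(0.880497 + 0.125822) = 1.0032

1.0032 m


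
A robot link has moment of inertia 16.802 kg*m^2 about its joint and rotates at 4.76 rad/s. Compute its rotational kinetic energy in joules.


KE = (1/2)*I*omega^2 = 0.5*16.802*4.76^2 = 190.3465

190.3465 J


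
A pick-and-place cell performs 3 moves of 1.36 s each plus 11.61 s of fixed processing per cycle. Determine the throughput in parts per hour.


T_cycle = 3*1.36 + 11.61 = 15.6900 s
rate = 3600/T = 229.4455

229.4455 parts/hour


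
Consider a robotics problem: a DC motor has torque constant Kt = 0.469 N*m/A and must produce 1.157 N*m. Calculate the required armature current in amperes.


I = tau / Kt = 1.157/0.469 = 2.4670

2.4670 A


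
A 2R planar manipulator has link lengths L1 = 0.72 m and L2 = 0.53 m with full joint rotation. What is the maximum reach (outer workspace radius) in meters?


r_max = L1 + L2 = 0.72 + 0.53 = 1.2500

1.2500 m


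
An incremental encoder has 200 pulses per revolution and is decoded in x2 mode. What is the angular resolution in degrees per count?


resolution = 360 / (PPR * 2) = 360 / 400 = 0.9000

0.9000 degrees


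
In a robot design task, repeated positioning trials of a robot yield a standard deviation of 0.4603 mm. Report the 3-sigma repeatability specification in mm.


repeatability = 3*sigma = 3*0.4603 = 1.3809

1.3809 mm


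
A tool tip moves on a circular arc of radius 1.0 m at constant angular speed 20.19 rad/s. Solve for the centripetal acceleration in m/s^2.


a_c = omega^2 * r = 20.19^2 * 1.0 = 407.6361

407.6361 m/s^2


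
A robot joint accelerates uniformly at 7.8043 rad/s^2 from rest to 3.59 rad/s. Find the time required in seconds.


t = delta_omega / alpha = 3.59 / 7.8043 = 0.4600

0.4600 s


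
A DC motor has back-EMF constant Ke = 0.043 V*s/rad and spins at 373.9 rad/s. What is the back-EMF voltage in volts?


V_emf = Ke * omega = 0.043*373.9 = 16.0777

16.0777 V


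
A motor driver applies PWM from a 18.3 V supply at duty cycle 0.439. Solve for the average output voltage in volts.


V_avg = V_supply * D = 18.3*0.439 = 8.0337

8.0337 V


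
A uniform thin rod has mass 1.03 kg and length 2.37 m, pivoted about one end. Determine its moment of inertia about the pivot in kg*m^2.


I = (1/3)*m*L^2 = (1/3)*1.03*2.37^2 = 1.9285

1.9285 kg*m^2


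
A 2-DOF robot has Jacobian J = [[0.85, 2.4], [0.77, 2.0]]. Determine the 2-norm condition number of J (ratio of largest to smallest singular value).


JJ^T eigenvalues: trace(JJ^T) = 11.0754, det(JJ^T) = det(J)^2 = 0.02190400
s_max^2 = (11.0754 + sqrt(122.57686916))/2 = 11.07342193
s_min^2 = (11.0754 - sqrt(122.57686916))/2 = 0.00197807
kappa = s_max/s_min = sqrt(11.07342193/0.00197807) = 74.8204

74.8204


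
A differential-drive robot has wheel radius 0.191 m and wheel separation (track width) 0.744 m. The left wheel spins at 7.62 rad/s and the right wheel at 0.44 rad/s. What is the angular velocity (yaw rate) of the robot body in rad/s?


omega = r*(wR - wL)/L = 0.191*(0.44 - (7.62))/0.744 = -1.8433

-1.8433 rad/s


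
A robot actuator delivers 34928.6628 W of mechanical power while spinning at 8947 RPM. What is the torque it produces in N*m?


omega = 8947 * 2*pi/60 = 936.927649 rad/s
tau = P / omega = 34928.6628 / 936.927649 = 37.2800

37.2800 N*m


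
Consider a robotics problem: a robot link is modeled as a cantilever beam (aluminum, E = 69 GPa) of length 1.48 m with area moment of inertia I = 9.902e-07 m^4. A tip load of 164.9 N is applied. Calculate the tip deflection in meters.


delta = F*L^3/(3*E*I) = 164.9*1.48^3/(3*6.900e+10*9.902e-07)
      = 534.5715008/204971.4 = 0.0026

0.0026 m


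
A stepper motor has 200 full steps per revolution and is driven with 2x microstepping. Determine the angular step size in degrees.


step = 360/(200*2) = 360/400 = 0.9000

0.9000 degrees


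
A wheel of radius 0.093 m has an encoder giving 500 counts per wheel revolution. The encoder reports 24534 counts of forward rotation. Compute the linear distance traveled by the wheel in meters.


revs = 24534/500 = 49.068000
d = revs * 2*pi*r = 49.068000 * 2*pi*0.093 = 28.6722

28.6722 m


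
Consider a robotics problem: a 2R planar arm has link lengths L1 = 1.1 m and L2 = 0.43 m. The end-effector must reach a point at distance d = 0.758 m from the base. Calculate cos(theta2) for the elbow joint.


cos(th2) = (d^2 - L1^2 - L2^2)/(2*L1*L2) = (0.758^2 - 1.1^2 - 0.43^2)/(2*1.1*0.43) = -0.8672

-0.8672


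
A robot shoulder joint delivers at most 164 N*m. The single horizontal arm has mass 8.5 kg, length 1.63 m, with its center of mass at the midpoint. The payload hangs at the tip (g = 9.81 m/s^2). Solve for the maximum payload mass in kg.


tau_arm = m_arm*g*(L/2) = 8.5*9.81*1.63/2 = 67.9588 N*m
tau_payload = tau_max - tau_arm = 164 - 67.9588 = 96.0412
m_payload = tau_payload / (g*L) = 96.0412 / (9.81*1.63) = 6.0062

6.0062 kg


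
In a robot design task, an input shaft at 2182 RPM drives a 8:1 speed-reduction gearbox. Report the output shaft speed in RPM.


omega_out = omega_in / N = 2182 / 8 = 272.7500

272.7500 RPM


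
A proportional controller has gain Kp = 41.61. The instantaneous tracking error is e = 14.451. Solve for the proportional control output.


u_P = Kp * e = 41.61 * 14.451 = 601.3061

601.3061


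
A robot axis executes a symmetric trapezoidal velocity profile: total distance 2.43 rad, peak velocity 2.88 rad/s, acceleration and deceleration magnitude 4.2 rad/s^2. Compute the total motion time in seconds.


t_acc = v/a = 2.88/4.2 = 0.685714 s
d_acc = v^2/(2a) = 0.987429 rad (each ramp)
d_cruise = 2.43 - 2*0.987429 = 0.455142 rad
t_cruise = 0.455142/2.88 = 0.158035 s
t_total = 2*0.685714 + 0.158035 = 1.5295

1.5295 s


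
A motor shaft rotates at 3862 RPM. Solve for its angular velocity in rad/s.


omega = 3862 * 2*pi/60 = 404.4277

404.4277 rad/s


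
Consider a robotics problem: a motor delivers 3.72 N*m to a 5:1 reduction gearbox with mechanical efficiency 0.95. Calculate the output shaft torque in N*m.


tau_out = tau_in * N * eta = 3.72 * 5 * 0.95 = 17.6700

17.6700 N*m


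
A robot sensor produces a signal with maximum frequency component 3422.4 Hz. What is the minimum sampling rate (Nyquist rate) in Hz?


f_s,min = 2*f_max = 2*3422.4 = 6844.8000

6844.8000 Hz


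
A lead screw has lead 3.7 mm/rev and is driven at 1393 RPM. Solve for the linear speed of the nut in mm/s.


v = lead * (RPM/60) = 3.7*1393/60 = 85.9017

85.9017 mm/s


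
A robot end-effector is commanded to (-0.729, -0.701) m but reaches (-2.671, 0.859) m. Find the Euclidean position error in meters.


dx = -2.671 - (-0.729) = -1.9420, dy = 0.859 - (-0.701) = 1.5600
err = sqrt(3.771364 + 2.433600) = 2.4910

2.4910 m


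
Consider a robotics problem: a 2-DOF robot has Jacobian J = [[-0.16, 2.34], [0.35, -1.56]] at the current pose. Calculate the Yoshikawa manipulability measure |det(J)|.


det(J) = -0.16*-1.56 - (2.34)*(0.35) = -0.5694
|det(J)| = 0.5694

0.5694


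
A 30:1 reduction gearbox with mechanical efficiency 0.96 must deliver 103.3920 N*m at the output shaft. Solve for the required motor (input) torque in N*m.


tau_in = tau_out / (N * eta) = 103.3920 / (30 * 0.96) = 3.5900

3.5900 N*m


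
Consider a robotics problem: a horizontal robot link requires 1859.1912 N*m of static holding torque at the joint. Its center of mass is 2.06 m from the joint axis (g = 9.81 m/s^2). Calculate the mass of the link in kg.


m = tau / (g*L) = 1859.1912 / (9.81 * 2.06) = 92.0000

92.0000 kg


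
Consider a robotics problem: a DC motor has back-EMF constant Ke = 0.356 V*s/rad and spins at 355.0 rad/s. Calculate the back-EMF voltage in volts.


V_emf = Ke * omega = 0.356*355.0 = 126.3800

126.3800 V


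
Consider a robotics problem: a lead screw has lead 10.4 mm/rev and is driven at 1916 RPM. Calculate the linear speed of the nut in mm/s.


v = lead * (RPM/60) = 10.4*1916/60 = 332.1067

332.1067 mm/s


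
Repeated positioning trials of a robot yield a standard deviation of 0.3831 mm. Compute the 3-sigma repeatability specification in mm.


repeatability = 3*sigma = 3*0.3831 = 1.1493

1.1493 mm


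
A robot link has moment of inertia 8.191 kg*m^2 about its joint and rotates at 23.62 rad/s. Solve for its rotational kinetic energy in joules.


KE = (1/2)*I*omega^2 = 0.5*8.191*23.62^2 = 2284.8975

2284.8975 J


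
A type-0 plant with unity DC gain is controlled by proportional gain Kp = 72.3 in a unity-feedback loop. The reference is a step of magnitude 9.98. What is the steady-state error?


e_ss = R/(1 + Kp) = 9.98/(1 + 72.3) = 9.98/73.3000 = 0.1362

0.1362


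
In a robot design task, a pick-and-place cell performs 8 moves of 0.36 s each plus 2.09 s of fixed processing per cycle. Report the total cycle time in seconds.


T = 8*0.36 + 2.09 = 4.9700

4.9700 s


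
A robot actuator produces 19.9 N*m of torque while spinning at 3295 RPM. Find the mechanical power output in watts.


omega = 3295 * 2*pi/60 = 345.051593 rad/s
P = tau * omega = 19.9 * 345.051593 = 6866.5267

6866.5267 W


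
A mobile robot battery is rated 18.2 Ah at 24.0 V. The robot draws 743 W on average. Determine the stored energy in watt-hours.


E = capacity * V = 18.2*24.0 = 436.8000

436.8000 Wh


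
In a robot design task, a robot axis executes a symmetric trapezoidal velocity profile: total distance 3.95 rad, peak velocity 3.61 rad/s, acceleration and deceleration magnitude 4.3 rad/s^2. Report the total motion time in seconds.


t_acc = v/a = 3.61/4.3 = 0.839535 s
d_acc = v^2/(2a) = 1.515360 rad (each ramp)
d_cruise = 3.95 - 2*1.515360 = 0.919280 rad
t_cruise = 0.919280/3.61 = 0.254648 s
t_total = 2*0.839535 + 0.254648 = 1.9337

1.9337 s


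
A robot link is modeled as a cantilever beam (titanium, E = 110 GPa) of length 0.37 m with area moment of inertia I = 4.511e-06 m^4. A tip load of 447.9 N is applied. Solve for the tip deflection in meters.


delta = F*L^3/(3*E*I) = 447.9*0.37^3/(3*1.100e+11*4.511e-06)
      = 22.6874787/1488630 = 1.5241e-05

1.5241e-05 m


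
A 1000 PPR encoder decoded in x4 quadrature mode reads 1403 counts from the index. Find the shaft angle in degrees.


angle = counts * 360 / (PPR*4) = 1403 * 360 / 4000 = 126.2700

126.2700 degrees


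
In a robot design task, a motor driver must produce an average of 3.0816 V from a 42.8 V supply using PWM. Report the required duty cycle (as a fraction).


D = V_avg/V_supply = 3.0816/42.8 = 0.0720

0.0720


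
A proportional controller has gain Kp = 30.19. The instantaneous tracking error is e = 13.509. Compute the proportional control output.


u_P = Kp * e = 30.19 * 13.509 = 407.8367

407.8367


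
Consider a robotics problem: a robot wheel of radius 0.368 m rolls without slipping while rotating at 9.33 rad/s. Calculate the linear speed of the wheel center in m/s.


v = omega * r = 9.33 * 0.368 = 3.4334

3.4334 m/s


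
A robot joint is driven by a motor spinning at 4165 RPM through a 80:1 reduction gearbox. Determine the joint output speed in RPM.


omega_joint = omega_motor / N = 4165 / 80 = 52.0625

52.0625 RPM


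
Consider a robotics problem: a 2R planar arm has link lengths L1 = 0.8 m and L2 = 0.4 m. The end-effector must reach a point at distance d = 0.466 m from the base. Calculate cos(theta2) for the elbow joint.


cos(th2) = (d^2 - L1^2 - L2^2)/(2*L1*L2) = (0.466^2 - 0.8^2 - 0.4^2)/(2*0.8*0.4) = -0.9107

-0.9107


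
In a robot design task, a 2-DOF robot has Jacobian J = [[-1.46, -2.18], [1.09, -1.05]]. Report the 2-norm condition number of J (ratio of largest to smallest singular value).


JJ^T eigenvalues: trace(JJ^T) = 9.1746, det(JJ^T) = det(J)^2 = 15.28184464
s_max^2 = (9.1746 + sqrt(23.04590660))/2 = 6.98760762
s_min^2 = (9.1746 - sqrt(23.04590660))/2 = 2.18699238
kappa = s_max/s_min = sqrt(6.98760762/2.18699238) = 1.7875

1.7875


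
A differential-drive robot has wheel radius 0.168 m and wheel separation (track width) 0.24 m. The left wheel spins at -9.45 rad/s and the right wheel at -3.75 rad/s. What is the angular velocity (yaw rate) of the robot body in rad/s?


omega = r*(wR - wL)/L = 0.168*(-3.75 - (-9.45))/0.24 = 3.9900

3.9900 rad/s


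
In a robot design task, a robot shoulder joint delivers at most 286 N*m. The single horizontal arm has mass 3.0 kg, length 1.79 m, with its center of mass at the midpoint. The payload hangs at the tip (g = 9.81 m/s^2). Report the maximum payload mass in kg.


tau_arm = m_arm*g*(L/2) = 3.0*9.81*1.79/2 = 26.3399 N*m
tau_payload = tau_max - tau_arm = 286 - 26.3399 = 259.6601
m_payload = tau_payload / (g*L) = 259.6601 / (9.81*1.79) = 14.7871

14.7871 kg


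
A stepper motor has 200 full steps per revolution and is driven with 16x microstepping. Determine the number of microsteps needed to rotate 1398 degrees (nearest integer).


step_size = 360/(200*16) = 360/3200 = 0.112500 deg
n = 1398/(360/3200) = 1398*3200/360 = 12426.6667 -> 12427

12427 steps


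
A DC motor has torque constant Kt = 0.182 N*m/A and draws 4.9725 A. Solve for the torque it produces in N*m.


tau = Kt * I = 0.182*4.9725 = 0.9050

0.9050 N*m


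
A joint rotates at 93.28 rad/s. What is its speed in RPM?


RPM = 93.28 * 60/(2*pi) = 890.7584

890.7584 RPM


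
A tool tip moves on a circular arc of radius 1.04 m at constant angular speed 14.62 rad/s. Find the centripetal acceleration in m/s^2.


a_c = omega^2 * r = 14.62^2 * 1.04 = 222.2942

222.2942 m/s^2


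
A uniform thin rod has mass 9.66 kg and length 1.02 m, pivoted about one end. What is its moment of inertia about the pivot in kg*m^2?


I = (1/3)*m*L^2 = (1/3)*9.66*1.02^2 = 3.3501

3.3501 kg*m^2


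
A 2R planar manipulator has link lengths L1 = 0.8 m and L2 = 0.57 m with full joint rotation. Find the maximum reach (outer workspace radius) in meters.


r_max = L1 + L2 = 0.8 + 0.57 = 1.3700

1.3700 m


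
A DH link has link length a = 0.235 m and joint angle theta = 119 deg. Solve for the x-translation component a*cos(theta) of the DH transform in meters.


a*cos(theta) = 0.235*cos(119 deg) = -0.1139

-0.1139 m


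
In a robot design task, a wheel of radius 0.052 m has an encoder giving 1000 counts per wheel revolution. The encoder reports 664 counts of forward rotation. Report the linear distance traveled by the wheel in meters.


revs = 664/1000 = 0.664000
d = revs * 2*pi*r = 0.664000 * 2*pi*0.052 = 0.2169

0.2169 m


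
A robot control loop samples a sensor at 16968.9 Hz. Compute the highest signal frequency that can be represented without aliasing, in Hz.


f_max = f_s/2 = 16968.9/2 = 8484.4500

8484.4500 Hz


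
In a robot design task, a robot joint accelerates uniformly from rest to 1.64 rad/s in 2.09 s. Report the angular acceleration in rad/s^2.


alpha = delta_omega / t = 1.64 / 2.09 = 0.7847

0.7847 rad/s^2


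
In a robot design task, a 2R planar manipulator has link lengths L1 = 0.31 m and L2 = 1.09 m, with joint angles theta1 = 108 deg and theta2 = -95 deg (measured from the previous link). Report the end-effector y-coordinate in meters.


y = L1*sin(th1) + L2*sin(th1+th2) = 0.31*sin(108 deg) + 1.09*sin(13 deg) = 0.5400

0.5400 m


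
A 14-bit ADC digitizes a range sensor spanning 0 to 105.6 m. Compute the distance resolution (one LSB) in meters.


res = range / 2^n = 105.6/2^14 = 105.6/16384 = 0.0064

0.0064 m


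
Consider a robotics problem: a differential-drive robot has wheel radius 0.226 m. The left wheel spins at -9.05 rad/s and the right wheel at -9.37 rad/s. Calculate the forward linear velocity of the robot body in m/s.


v = r*(wR + wL)/2 = 0.226*(-9.37 + -9.05)/2 = -2.0815

-2.0815 m/s


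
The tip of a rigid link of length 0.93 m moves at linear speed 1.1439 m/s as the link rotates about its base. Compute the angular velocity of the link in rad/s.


omega = v / L = 1.1439 / 0.93 = 1.2300

1.2300 rad/s


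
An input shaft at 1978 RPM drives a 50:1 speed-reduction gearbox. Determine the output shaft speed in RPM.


omega_out = omega_in / N = 1978 / 50 = 39.5600

39.5600 RPM


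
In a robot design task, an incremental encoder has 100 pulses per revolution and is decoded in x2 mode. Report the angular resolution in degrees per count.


resolution = 360 / (PPR * 2) = 360 / 200 = 1.8000

1.8000 degrees


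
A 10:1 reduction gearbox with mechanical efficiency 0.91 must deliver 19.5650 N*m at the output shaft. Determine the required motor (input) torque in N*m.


tau_in = tau_out / (N * eta) = 19.5650 / (10 * 0.91) = 2.1500

2.1500 N*m


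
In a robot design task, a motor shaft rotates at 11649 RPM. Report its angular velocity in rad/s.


omega = 11649 * 2*pi/60 = 1219.8804

1219.8804 rad/s


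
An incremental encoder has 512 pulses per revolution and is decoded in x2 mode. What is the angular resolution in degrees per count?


resolution = 360 / (PPR * 2) = 360 / 1024 = 0.3516

0.3516 degrees


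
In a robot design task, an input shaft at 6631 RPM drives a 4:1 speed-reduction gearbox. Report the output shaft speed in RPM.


omega_out = omega_in / N = 6631 / 4 = 1657.7500

1657.7500 RPM


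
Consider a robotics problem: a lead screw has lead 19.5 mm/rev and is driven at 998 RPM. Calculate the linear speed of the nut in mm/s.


v = lead * (RPM/60) = 19.5*998/60 = 324.3500

324.3500 mm/s


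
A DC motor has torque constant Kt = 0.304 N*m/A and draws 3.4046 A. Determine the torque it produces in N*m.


tau = Kt * I = 0.304*3.4046 = 1.0350

1.0350 N*m


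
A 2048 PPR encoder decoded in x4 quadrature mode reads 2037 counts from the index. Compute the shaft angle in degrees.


angle = counts * 360 / (PPR*4) = 2037 * 360 / 8192 = 89.5166

89.5166 degrees


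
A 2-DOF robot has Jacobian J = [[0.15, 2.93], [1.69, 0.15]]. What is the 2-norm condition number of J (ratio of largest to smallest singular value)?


JJ^T eigenvalues: trace(JJ^T) = 11.4860, det(JJ^T) = det(J)^2 = 24.29701264
s_max^2 = (11.4860 + sqrt(34.74014544))/2 = 8.69003857
s_min^2 = (11.4860 - sqrt(34.74014544))/2 = 2.79596143
kappa = s_max/s_min = sqrt(8.69003857/2.79596143) = 1.7630

1.7630


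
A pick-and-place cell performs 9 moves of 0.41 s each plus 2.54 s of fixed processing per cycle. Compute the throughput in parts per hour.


T_cycle = 9*0.41 + 2.54 = 6.2300 s
rate = 3600/T = 577.8491

577.8491 parts/hour


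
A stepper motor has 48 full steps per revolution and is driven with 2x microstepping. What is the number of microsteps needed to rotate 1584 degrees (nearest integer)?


step_size = 360/(48*2) = 360/96 = 3.750000 deg
n = 1584/(360/96) = 1584*96/360 = 422.4000 -> 422

422 steps


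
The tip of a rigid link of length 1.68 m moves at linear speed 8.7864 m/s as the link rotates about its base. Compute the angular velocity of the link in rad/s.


omega = v / L = 8.7864 / 1.68 = 5.2300

5.2300 rad/s


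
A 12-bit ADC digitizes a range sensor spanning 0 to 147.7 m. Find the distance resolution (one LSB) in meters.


res = range / 2^n = 147.7/2^12 = 147.7/4096 = 0.0361

0.0361 m


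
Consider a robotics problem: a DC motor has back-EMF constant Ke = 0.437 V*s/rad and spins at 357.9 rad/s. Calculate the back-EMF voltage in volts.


V_emf = Ke * omega = 0.437*357.9 = 156.4023

156.4023 V


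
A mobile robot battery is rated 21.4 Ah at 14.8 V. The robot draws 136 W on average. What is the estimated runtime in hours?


E = 21.4*14.8 = 316.7200 Wh
t = E/P = 316.7200/136 = 2.3288

2.3288 hours


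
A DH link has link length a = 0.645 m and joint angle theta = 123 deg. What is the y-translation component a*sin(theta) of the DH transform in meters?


a*sin(theta) = 0.645*sin(123 deg) = 0.5409

0.5409 m


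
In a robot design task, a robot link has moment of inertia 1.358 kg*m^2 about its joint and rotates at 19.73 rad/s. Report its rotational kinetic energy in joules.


KE = (1/2)*I*omega^2 = 0.5*1.358*19.73^2 = 264.3163

264.3163 J


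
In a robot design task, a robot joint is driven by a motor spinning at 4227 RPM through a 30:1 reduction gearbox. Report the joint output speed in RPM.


omega_joint = omega_motor / N = 4227 / 30 = 140.9000

140.9000 RPM


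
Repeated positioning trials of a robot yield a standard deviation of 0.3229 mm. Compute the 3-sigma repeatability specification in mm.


repeatability = 3*sigma = 3*0.3229 = 0.9687

0.9687 mm


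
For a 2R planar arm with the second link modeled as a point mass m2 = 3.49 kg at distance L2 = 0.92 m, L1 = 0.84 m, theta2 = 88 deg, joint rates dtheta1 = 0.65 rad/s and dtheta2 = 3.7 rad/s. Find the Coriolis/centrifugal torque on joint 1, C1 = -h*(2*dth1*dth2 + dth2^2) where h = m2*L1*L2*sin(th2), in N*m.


h = m2*L1*L2*sin(th2) = 3.49*0.84*0.92*sin(88 deg) = 2.695429
C1 = -h*(2*0.65*3.7 + 3.7^2) = -2.695429*18.5000 = -49.8654

-49.8654 N*m


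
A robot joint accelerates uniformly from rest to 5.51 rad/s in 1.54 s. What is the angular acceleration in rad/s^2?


alpha = delta_omega / t = 5.51 / 1.54 = 3.5779

3.5779 rad/s^2


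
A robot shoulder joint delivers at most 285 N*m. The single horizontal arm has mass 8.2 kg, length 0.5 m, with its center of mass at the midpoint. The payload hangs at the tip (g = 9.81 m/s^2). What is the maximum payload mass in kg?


tau_arm = m_arm*g*(L/2) = 8.2*9.81*0.5/2 = 20.1105 N*m
tau_payload = tau_max - tau_arm = 285 - 20.1105 = 264.8895
m_payload = tau_payload / (g*L) = 264.8895 / (9.81*0.5) = 54.0040

54.0040 kg


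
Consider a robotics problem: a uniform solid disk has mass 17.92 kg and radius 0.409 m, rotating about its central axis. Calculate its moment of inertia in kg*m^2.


I = (1/2)*m*R^2 = 0.5*17.92*0.409^2 = 1.4988

1.4988 kg*m^2


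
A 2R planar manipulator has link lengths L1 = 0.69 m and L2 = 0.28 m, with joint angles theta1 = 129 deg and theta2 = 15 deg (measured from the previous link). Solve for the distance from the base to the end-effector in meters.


x = L1*cos(th1) + L2*cos(th1+th2) = -0.660756
y = L1*sin(th1) + L2*sin(th1+th2) = 0.700811
d = sqrt(x^2 + y^2) = sqrt(0.436598 + 0.491136) = 0.9632

0.9632 m


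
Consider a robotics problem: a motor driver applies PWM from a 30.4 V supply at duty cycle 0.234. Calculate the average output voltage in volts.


V_avg = V_supply * D = 30.4*0.234 = 7.1136

7.1136 V


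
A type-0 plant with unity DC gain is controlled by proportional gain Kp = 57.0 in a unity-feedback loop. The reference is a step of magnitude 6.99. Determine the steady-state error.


e_ss = R/(1 + Kp) = 6.99/(1 + 57.0) = 6.99/58.0000 = 0.1205

0.1205


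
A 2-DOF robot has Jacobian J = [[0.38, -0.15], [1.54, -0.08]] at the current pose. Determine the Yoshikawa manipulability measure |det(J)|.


det(J) = 0.38*-0.08 - (-0.15)*(1.54) = 0.2006
|det(J)| = 0.2006

0.2006


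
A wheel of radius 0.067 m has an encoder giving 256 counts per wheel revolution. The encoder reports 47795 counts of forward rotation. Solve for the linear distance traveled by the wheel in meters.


revs = 47795/256 = 186.699219
d = revs * 2*pi*r = 186.699219 * 2*pi*0.067 = 78.5954

78.5954 m


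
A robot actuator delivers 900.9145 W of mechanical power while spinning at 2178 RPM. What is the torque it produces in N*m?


omega = 2178 * 2*pi/60 = 228.079627 rad/s
tau = P / omega = 900.9145 / 228.079627 = 3.9500

3.9500 N*m
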